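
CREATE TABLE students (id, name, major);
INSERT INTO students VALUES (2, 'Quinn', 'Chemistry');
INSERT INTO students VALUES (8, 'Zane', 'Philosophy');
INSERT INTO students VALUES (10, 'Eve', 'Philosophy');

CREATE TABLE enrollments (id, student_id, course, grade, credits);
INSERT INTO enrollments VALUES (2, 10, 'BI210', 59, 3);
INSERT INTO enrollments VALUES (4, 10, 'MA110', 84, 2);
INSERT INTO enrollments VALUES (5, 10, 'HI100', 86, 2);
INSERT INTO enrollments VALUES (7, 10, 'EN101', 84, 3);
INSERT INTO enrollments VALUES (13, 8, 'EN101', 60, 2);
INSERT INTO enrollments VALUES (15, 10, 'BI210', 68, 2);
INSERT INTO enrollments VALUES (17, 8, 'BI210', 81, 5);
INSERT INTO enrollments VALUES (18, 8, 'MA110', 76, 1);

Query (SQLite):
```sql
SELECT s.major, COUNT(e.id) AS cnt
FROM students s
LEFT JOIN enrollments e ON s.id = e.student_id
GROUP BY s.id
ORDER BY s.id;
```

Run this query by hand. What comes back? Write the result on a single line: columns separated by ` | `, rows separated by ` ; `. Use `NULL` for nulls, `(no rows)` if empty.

Chemistry | 0 ; Philosophy | 3 ; Philosophy | 5

LEFT JOIN keeps every students row; unmatched ones get NULL for enrollments columns.
Group by students.id and compute COUNT(e.id). COUNT(col) of an all-NULL group is 0.
  2: ids {—} → COUNT(e.id)=0
  8: ids {13, 17, 18} → COUNT(e.id)=3
  10: ids {2, 4, 5, 7, 15} → COUNT(e.id)=5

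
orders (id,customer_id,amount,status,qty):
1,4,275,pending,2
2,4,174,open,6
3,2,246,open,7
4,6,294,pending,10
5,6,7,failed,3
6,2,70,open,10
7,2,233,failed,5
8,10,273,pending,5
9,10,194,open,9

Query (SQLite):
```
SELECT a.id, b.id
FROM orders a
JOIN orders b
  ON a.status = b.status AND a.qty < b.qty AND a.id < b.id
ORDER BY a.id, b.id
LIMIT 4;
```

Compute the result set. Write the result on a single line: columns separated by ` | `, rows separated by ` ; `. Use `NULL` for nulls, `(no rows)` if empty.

Pairs (a,b) with same status, a.qty < b.qty, a.id < b.id.
status groups: failed:{5,7} open:{2,3,6,9} pending:{1,4,8}
Ordered by (a.id, b.id); first 4.

1 | 4 ; 1 | 8 ; 2 | 3 ; 2 | 6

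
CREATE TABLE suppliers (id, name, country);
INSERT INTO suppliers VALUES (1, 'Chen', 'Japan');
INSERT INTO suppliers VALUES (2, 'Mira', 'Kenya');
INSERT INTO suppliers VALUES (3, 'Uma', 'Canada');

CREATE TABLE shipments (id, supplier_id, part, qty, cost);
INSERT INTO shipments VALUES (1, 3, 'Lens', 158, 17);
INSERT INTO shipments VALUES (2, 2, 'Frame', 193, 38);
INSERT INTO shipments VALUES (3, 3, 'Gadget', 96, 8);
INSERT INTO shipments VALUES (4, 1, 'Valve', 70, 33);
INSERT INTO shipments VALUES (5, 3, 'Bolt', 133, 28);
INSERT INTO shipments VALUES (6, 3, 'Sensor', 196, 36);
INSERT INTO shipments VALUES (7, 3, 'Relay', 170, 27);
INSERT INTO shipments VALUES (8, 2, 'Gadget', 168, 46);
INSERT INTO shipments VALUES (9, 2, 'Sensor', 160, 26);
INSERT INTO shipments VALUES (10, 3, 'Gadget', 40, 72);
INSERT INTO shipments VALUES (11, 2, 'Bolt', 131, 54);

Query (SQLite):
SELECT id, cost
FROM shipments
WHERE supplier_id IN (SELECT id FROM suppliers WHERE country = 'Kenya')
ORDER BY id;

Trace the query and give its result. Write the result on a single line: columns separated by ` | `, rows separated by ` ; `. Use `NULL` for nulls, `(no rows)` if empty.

2 | 38 ; 8 | 46 ; 9 | 26 ; 11 | 54

Inner query: suppliers.id where country = 'Kenya'.
Outer: keep shipments rows whose supplier_id is in that set.
Inner query → {2}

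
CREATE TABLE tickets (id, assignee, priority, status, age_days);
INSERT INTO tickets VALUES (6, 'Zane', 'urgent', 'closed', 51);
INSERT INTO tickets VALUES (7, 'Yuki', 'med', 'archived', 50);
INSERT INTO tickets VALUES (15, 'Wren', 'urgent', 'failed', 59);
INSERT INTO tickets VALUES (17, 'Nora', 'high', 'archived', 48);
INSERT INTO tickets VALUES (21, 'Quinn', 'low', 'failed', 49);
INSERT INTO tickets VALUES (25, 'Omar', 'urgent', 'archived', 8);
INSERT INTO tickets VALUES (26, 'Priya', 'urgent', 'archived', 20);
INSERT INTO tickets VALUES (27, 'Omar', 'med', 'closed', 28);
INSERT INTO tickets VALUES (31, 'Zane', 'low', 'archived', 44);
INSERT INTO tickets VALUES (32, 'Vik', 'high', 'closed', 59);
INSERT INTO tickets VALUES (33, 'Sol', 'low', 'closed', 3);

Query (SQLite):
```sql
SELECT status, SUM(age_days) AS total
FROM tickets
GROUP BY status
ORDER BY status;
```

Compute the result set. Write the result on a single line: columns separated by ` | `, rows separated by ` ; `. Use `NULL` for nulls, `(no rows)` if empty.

archived | 170 ; closed | 141 ; failed | 108

Partition tickets by status; compute SUM(age_days) within each group.
  archived: ids {7, 17, 25, 26, 31} → SUM(age_days)=170
  closed: ids {6, 27, 32, 33} → SUM(age_days)=141
  failed: ids {15, 21} → SUM(age_days)=108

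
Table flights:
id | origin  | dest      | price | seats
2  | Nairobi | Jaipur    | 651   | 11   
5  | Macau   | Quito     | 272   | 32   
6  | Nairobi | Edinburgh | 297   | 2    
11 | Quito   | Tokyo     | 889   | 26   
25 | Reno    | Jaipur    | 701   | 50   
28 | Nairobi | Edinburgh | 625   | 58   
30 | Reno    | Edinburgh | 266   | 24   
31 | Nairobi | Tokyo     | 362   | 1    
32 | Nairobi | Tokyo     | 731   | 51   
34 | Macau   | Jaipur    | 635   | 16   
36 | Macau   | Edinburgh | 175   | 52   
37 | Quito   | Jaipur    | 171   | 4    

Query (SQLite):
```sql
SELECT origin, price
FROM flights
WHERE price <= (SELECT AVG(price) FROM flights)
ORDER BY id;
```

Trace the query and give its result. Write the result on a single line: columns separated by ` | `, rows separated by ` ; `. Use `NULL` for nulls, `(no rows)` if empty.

Macau | 272 ; Nairobi | 297 ; Reno | 266 ; Nairobi | 362 ; Macau | 175 ; Quito | 171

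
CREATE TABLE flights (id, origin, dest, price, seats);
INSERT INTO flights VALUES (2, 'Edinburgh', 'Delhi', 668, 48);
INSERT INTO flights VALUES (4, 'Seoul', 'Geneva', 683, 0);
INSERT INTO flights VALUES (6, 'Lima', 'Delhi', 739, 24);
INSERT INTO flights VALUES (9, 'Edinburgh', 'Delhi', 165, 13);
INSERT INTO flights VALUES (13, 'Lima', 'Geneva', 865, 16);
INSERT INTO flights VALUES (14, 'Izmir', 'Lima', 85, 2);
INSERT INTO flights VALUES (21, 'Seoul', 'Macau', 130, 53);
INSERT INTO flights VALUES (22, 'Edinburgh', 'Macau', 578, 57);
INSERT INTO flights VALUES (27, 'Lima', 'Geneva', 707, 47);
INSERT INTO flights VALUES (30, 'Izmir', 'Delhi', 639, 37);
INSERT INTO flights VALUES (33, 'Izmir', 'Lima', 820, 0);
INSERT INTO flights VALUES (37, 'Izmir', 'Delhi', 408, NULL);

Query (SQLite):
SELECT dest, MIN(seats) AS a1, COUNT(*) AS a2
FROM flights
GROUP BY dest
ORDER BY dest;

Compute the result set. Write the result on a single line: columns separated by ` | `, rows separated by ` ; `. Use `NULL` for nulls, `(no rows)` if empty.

Delhi | 13 | 5 ; Geneva | 0 | 3 ; Lima | 0 | 2 ; Macau | 53 | 2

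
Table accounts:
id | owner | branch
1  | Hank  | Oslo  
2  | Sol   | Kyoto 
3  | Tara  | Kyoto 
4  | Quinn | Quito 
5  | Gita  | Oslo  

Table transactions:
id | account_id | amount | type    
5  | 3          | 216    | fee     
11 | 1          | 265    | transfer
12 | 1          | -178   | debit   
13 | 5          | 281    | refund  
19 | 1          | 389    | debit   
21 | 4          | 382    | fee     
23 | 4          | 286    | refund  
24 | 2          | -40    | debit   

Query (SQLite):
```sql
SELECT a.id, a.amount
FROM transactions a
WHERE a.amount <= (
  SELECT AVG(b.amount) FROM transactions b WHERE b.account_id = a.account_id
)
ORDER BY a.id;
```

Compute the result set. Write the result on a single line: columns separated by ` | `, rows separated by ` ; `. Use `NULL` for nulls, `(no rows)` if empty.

5 | 216 ; 12 | -178 ; 13 | 281 ; 23 | 286 ; 24 | -40

For each transactions row a, compute AVG(amount) over rows sharing a.account_id.
Keep row a if a.amount <= that per-group AVG.
  account_id=1: AVG(amount) = 158.666667
  account_id=2: AVG(amount) = -40.0
  account_id=3: AVG(amount) = 216.0
  account_id=4: AVG(amount) = 334.0
  account_id=5: AVG(amount) = 281.0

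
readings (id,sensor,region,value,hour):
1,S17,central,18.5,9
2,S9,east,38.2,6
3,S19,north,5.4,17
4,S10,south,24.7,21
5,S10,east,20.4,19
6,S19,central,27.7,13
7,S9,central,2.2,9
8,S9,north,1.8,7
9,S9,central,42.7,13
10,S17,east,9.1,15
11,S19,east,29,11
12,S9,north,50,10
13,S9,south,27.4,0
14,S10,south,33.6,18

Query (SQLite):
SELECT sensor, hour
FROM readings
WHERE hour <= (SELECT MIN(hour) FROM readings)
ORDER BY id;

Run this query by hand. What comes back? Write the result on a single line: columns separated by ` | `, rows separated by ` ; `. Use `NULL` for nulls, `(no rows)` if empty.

S9 | 0

Scalar subquery: MIN(hour) over all readings rows = 0.
Keep rows where hour <= that value.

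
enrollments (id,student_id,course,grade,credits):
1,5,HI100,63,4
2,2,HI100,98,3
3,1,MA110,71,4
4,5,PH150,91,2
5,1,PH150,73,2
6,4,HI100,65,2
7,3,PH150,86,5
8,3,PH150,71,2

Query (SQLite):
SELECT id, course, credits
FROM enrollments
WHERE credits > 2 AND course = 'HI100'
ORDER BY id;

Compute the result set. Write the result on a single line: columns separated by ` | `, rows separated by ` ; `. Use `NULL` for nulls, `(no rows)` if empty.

1 | HI100 | 4 ; 2 | HI100 | 3

credits > 2: ids {1, 2, 3, 7}
course = 'HI100': ids {1, 2, 6}
Combine with AND.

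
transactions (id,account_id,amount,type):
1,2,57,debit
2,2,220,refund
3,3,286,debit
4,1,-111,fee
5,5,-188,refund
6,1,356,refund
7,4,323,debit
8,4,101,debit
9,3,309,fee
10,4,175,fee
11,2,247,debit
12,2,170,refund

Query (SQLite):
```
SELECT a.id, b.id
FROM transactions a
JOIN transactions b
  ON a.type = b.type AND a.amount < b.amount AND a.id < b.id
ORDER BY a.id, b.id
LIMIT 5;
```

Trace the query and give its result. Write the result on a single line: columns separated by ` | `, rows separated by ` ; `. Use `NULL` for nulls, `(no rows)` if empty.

1 | 3 ; 1 | 7 ; 1 | 8 ; 1 | 11 ; 2 | 6

Pairs (a,b) with same type, a.amount < b.amount, a.id < b.id.
type groups: debit:{1,3,7,8,11} fee:{4,9,10} refund:{2,5,6,12}
Ordered by (a.id, b.id); first 5.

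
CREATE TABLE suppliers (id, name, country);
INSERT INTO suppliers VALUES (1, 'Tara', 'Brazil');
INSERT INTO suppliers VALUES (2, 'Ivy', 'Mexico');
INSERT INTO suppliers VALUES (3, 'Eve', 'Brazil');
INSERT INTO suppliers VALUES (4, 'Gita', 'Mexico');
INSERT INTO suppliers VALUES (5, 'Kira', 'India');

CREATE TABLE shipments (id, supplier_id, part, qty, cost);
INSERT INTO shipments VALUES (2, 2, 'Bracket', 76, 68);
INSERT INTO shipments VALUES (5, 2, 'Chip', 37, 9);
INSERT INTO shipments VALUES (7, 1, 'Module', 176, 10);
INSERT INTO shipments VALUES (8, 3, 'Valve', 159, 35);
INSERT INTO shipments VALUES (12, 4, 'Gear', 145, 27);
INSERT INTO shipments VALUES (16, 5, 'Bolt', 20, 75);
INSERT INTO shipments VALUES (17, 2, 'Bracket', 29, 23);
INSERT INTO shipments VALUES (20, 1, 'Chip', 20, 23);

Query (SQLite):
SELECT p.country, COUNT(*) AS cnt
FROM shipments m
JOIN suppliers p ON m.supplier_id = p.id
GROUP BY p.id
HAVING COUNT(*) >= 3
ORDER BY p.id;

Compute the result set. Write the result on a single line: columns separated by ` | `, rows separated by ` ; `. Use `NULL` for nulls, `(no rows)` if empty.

Mexico | 3

Join each shipments row to its suppliers via supplier_id.
Group joined rows by suppliers.id; compute COUNT(*) per group.
HAVING: keep groups with count ≥ 3.
  1: ids {7, 20} → COUNT(*)=2
  2: ids {2, 5, 17} → COUNT(*)=3
  3: ids {8} → COUNT(*)=1
  4: ids {12} → COUNT(*)=1
  5: ids {16} → COUNT(*)=1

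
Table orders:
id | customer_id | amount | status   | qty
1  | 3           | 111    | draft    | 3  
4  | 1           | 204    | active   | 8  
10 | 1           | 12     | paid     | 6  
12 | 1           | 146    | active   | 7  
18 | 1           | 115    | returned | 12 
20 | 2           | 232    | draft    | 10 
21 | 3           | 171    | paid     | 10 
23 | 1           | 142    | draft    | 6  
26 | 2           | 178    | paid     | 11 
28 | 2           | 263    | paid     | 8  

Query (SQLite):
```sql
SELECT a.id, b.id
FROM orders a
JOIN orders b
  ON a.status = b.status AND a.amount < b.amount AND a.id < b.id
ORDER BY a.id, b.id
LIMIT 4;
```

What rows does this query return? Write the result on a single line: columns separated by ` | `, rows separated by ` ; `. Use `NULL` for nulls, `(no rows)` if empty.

1 | 20 ; 1 | 23 ; 10 | 21 ; 10 | 26

Pairs (a,b) with same status, a.amount < b.amount, a.id < b.id.
status groups: active:{4,12} draft:{1,20,23} paid:{10,21,26,28} returned:{18}
Ordered by (a.id, b.id); first 4.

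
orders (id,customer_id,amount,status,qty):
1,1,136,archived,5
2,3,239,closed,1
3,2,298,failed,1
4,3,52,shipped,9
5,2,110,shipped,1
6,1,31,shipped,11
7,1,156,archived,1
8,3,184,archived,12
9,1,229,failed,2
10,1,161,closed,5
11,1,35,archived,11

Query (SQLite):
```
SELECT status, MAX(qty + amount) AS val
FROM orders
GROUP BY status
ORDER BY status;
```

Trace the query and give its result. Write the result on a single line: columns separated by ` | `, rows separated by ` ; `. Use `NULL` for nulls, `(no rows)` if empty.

archived | 196 ; closed | 240 ; failed | 299 ; shipped | 111

For each row compute qty + amount.
Group by status; take MAX of the expression per group.
  archived: ids {1, 7, 8, 11} → MAX(qty + amount)=196
  closed: ids {2, 10} → MAX(qty + amount)=240
  failed: ids {3, 9} → MAX(qty + amount)=299
  shipped: ids {4, 5, 6} → MAX(qty + amount)=111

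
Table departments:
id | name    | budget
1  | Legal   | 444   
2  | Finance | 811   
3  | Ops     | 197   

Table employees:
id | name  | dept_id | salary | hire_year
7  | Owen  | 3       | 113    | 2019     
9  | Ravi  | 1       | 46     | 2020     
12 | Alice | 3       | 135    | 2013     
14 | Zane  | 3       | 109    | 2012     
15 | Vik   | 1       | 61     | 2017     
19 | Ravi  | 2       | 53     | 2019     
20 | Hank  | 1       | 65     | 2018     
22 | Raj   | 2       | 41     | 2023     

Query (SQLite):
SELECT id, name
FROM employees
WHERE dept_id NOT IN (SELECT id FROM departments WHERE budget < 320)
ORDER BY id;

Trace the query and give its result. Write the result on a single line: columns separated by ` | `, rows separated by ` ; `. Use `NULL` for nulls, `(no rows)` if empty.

9 | Ravi ; 15 | Vik ; 19 | Ravi ; 20 | Hank ; 22 | Raj

Inner query: departments.id where budget < 320.
Outer: keep employees rows whose dept_id is not in that set.
Inner query → {3}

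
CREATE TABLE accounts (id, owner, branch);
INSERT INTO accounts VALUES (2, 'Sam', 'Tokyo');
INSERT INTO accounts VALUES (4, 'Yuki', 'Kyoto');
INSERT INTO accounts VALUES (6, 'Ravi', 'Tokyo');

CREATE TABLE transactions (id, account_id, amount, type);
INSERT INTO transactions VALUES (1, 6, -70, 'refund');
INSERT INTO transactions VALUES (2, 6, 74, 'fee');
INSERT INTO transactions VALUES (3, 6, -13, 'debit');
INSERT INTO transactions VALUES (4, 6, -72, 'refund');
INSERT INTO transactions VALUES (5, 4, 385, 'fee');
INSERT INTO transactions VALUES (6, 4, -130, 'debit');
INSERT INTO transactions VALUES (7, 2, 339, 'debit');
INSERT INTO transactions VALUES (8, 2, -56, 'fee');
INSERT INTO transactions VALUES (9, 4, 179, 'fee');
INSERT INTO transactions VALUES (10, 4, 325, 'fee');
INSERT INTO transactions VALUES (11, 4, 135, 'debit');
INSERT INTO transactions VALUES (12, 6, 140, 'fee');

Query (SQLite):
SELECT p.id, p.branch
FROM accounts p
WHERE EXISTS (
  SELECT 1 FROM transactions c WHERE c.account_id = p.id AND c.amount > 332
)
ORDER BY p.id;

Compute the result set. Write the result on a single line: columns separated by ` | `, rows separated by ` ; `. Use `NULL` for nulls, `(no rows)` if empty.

2 | Tokyo ; 4 | Kyoto

For each accounts row, check whether any transactions with matching account_id has amount > 332.
Keep rows where that is true.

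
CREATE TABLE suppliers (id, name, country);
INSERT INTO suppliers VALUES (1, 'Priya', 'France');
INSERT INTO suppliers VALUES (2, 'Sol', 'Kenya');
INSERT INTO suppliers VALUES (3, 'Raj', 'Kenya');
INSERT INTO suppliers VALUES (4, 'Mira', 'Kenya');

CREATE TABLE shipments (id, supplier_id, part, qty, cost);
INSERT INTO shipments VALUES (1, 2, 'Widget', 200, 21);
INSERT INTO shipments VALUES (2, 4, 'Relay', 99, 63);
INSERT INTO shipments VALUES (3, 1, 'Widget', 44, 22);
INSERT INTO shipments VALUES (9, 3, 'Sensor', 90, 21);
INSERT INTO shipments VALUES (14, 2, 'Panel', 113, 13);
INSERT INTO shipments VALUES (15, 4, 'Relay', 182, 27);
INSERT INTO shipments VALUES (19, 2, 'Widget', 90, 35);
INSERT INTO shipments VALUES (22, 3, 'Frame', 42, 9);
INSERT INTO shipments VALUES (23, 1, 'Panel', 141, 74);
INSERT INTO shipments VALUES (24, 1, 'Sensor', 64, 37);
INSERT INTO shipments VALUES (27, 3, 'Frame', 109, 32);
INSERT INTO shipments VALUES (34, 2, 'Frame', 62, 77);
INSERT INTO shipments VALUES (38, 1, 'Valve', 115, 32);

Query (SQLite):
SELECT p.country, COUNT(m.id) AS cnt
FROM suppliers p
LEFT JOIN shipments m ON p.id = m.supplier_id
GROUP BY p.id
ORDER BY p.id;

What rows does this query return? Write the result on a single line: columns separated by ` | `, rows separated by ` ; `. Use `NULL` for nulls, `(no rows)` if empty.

France | 4 ; Kenya | 4 ; Kenya | 3 ; Kenya | 2

LEFT JOIN keeps every suppliers row; unmatched ones get NULL for shipments columns.
Group by suppliers.id and compute COUNT(m.id). COUNT(col) of an all-NULL group is 0.
  1: ids {3, 23, 24, 38} → COUNT(m.id)=4
  2: ids {1, 14, 19, 34} → COUNT(m.id)=4
  3: ids {9, 22, 27} → COUNT(m.id)=3
  4: ids {2, 15} → COUNT(m.id)=2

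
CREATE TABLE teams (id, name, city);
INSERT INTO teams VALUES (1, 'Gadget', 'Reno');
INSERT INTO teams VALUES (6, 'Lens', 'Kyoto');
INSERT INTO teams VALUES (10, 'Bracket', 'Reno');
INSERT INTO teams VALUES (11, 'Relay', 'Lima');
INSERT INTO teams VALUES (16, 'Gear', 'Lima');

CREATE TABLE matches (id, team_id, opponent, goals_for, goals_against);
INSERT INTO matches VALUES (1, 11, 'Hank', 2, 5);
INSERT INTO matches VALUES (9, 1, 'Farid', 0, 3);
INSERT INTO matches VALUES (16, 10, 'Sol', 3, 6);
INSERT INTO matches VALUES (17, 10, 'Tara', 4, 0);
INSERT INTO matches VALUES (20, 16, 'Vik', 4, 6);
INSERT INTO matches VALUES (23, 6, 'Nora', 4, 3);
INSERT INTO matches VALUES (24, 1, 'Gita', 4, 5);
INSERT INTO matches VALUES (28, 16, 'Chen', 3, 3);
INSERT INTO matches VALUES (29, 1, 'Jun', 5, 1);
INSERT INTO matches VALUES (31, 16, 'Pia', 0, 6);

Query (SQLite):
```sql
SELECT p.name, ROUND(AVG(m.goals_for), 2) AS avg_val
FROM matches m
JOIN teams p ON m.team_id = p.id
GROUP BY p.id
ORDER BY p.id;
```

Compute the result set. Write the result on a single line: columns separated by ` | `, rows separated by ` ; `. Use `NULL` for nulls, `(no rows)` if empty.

Gadget | 3 ; Lens | 4 ; Bracket | 3.5 ; Relay | 2 ; Gear | 2.33

Join each matches row to its teams via team_id.
Group joined rows by teams.id; compute ROUND(AVG(m.goals_for), 2) per group.
  1: ids {9, 24, 29} → ROUND(AVG(m.goals_for), 2)=3
  6: ids {23} → ROUND(AVG(m.goals_for), 2)=4
  10: ids {16, 17} → ROUND(AVG(m.goals_for), 2)=3.5
  11: ids {1} → ROUND(AVG(m.goals_for), 2)=2
  16: ids {20, 28, 31} → ROUND(AVG(m.goals_for), 2)=2.33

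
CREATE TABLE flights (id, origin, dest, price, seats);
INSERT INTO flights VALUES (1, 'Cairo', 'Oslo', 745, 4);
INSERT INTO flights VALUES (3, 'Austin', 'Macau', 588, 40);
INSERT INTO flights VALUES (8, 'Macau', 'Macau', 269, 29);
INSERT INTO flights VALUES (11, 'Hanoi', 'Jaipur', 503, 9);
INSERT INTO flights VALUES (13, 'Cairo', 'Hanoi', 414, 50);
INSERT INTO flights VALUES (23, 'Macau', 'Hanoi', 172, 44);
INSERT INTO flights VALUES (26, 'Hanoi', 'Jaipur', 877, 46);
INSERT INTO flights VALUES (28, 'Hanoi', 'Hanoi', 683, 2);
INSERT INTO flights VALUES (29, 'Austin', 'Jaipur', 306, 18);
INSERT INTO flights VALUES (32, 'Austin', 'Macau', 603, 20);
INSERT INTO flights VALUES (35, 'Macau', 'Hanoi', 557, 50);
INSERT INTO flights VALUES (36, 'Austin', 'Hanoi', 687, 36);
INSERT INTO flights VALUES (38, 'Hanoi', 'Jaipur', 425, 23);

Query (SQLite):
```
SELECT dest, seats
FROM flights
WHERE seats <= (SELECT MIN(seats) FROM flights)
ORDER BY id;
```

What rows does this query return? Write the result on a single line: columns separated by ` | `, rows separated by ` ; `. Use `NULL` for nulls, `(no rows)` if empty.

Hanoi | 2

Scalar subquery: MIN(seats) over all flights rows = 2.
Keep rows where seats <= that value.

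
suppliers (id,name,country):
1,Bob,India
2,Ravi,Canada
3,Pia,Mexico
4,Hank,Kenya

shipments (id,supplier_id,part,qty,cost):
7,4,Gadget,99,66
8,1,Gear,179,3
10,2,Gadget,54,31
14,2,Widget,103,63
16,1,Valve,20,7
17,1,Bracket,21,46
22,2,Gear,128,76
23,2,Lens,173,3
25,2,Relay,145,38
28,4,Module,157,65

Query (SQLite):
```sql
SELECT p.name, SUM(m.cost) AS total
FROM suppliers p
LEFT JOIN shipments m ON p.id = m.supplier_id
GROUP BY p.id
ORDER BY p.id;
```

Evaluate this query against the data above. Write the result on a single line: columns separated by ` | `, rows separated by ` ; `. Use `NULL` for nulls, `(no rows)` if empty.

Bob | 56 ; Ravi | 211 ; Pia | NULL ; Hank | 131

LEFT JOIN keeps every suppliers row; unmatched ones get NULL for shipments columns.
Group by suppliers.id and compute SUM(m.cost). SUM over an all-NULL group is NULL.
  1: ids {8, 16, 17} → SUM(m.cost)=56
  2: ids {10, 14, 22, 23, 25} → SUM(m.cost)=211
  3: ids {—} → SUM(m.cost)=NULL
  4: ids {7, 28} → SUM(m.cost)=131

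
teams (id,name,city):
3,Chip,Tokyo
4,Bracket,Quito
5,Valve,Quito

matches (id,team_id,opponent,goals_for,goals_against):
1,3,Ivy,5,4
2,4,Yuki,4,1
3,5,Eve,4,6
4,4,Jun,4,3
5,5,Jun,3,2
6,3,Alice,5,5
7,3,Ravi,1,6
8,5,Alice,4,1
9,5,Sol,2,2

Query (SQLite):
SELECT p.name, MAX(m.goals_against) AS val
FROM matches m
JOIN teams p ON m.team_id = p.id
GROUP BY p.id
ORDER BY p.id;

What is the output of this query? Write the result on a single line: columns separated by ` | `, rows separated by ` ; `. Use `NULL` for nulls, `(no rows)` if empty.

Join each matches row to its teams via team_id.
Group joined rows by teams.id; compute MAX(m.goals_against) per group.
  3: ids {1, 6, 7} → MAX(m.goals_against)=6
  4: ids {2, 4} → MAX(m.goals_against)=3
  5: ids {3, 5, 8, 9} → MAX(m.goals_against)=6

Chip | 6 ; Bracket | 3 ; Valve | 6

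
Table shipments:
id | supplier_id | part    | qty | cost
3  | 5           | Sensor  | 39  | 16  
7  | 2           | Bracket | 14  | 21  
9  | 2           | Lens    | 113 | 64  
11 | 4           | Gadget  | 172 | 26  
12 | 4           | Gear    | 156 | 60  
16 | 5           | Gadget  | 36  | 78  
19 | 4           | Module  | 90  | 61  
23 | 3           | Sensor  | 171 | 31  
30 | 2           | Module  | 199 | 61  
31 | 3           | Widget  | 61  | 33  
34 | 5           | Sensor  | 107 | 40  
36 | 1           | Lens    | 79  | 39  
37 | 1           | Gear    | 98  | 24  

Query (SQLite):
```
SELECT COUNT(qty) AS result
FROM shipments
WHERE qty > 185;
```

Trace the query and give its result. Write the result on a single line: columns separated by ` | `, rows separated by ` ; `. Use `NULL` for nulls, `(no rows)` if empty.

1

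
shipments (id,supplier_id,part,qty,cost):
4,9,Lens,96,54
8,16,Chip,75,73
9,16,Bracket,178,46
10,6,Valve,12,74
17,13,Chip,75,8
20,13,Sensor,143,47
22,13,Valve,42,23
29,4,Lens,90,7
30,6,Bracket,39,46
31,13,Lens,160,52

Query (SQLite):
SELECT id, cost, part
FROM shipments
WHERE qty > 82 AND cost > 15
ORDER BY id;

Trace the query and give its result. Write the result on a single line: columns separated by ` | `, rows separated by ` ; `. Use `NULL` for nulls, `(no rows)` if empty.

qty > 82: ids {4, 9, 20, 29, 31}
cost > 15: ids {4, 8, 9, 10, 20, 22, 30, 31}
Combine with AND.

4 | 54 | Lens ; 9 | 46 | Bracket ; 20 | 47 | Sensor ; 31 | 52 | Lens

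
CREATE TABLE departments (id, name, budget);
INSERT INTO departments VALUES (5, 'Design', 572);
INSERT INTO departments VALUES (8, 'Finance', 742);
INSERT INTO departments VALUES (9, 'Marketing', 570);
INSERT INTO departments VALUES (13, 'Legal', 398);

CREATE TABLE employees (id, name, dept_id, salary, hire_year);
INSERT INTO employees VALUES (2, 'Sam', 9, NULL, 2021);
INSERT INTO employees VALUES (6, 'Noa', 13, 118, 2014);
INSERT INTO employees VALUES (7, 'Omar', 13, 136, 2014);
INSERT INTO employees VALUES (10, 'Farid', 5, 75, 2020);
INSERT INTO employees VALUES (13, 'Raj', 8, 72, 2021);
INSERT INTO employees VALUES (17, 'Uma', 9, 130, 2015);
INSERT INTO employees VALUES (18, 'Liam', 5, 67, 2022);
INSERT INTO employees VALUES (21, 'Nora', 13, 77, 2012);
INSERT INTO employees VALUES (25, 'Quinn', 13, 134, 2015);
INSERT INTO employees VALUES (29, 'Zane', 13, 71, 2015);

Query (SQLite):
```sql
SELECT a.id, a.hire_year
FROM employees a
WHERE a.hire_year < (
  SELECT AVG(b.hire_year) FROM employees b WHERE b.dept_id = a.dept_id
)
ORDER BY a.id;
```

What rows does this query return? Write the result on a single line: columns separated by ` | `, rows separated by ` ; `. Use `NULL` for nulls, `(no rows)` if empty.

10 | 2020 ; 17 | 2015 ; 21 | 2012

For each employees row a, compute AVG(hire_year) over rows sharing a.dept_id.
Keep row a if a.hire_year < that per-group AVG.
  dept_id=5: AVG(hire_year) = 2021.0
  dept_id=8: AVG(hire_year) = 2021.0
  dept_id=9: AVG(hire_year) = 2018.0
  dept_id=13: AVG(hire_year) = 2014.0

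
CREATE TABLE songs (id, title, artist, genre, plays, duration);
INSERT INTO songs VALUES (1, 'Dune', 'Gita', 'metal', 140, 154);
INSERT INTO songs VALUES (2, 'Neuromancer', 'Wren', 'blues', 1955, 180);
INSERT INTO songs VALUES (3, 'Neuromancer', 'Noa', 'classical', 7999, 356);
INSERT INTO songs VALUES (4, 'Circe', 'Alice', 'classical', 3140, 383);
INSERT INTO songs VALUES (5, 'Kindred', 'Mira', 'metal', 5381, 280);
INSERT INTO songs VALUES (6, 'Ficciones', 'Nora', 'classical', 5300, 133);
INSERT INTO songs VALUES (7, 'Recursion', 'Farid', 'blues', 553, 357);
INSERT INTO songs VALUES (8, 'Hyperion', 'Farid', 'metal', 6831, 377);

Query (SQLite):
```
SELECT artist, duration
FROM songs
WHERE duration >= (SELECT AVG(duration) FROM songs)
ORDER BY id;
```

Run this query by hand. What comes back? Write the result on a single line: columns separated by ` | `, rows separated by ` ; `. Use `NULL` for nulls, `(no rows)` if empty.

Noa | 356 ; Alice | 383 ; Mira | 280 ; Farid | 357 ; Farid | 377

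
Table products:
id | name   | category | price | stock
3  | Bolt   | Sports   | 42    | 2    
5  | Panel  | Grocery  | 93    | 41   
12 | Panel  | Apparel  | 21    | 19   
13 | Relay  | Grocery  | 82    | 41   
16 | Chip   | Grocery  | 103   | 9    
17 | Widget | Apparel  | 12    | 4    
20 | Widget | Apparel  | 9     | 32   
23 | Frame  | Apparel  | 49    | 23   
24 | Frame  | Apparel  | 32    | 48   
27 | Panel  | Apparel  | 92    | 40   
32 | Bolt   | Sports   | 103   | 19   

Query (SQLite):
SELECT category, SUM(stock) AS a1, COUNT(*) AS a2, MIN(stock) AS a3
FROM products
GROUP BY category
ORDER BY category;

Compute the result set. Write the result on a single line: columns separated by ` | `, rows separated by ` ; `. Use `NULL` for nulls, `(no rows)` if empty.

Group products by category.
Per group compute: SUM(stock), COUNT(*), MIN(stock).
  Apparel: ids {12, 17, 20, 23, 24, 27} → SUM(stock)=166, COUNT(*)=6, MIN(stock)=4
  Grocery: ids {5, 13, 16} → SUM(stock)=91, COUNT(*)=3, MIN(stock)=9
  Sports: ids {3, 32} → SUM(stock)=21, COUNT(*)=2, MIN(stock)=2

Apparel | 166 | 6 | 4 ; Grocery | 91 | 3 | 9 ; Sports | 21 | 2 | 2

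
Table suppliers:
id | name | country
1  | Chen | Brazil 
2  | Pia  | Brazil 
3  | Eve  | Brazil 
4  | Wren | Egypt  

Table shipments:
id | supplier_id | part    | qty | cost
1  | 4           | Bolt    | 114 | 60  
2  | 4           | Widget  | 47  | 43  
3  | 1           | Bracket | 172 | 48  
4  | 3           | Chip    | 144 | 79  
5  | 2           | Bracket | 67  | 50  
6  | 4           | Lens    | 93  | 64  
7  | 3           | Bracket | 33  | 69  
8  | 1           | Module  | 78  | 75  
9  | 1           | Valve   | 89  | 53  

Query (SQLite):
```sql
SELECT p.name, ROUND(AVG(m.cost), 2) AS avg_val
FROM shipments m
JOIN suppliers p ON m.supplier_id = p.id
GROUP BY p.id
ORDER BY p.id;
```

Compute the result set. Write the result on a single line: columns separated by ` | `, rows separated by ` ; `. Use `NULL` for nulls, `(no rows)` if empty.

Chen | 58.67 ; Pia | 50 ; Eve | 74 ; Wren | 55.67

Join each shipments row to its suppliers via supplier_id.
Group joined rows by suppliers.id; compute ROUND(AVG(m.cost), 2) per group.
  1: ids {3, 8, 9} → ROUND(AVG(m.cost), 2)=58.67
  2: ids {5} → ROUND(AVG(m.cost), 2)=50
  3: ids {4, 7} → ROUND(AVG(m.cost), 2)=74
  4: ids {1, 2, 6} → ROUND(AVG(m.cost), 2)=55.67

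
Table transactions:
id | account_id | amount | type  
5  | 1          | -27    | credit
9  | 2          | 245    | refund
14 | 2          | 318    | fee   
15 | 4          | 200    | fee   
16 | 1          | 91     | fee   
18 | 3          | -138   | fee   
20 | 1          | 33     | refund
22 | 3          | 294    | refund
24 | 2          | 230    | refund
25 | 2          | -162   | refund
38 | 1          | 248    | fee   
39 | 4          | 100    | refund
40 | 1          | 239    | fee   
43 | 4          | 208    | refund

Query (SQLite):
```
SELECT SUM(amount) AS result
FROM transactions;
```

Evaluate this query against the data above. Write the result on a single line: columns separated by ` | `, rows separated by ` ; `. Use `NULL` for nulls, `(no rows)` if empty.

All amount values: [-27, 245, 318, 200, 91, -138, 33, 294, 230, -162, 248, 100, 239, 208].
SUM of non-NULL values = 1879.

1879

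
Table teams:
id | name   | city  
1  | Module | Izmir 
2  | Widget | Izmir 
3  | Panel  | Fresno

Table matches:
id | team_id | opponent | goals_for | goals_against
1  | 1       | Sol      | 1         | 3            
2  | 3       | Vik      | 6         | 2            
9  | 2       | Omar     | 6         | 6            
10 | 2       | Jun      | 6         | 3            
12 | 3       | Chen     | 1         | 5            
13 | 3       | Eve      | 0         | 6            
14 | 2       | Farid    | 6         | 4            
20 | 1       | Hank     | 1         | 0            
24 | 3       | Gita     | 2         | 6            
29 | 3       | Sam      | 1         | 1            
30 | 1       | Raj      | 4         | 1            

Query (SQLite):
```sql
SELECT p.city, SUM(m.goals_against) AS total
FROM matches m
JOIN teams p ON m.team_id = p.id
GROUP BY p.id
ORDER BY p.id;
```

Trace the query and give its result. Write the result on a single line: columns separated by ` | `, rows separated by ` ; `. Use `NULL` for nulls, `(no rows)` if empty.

Izmir | 4 ; Izmir | 13 ; Fresno | 20

Join each matches row to its teams via team_id.
Group joined rows by teams.id; compute SUM(m.goals_against) per group.
  1: ids {1, 20, 30} → SUM(m.goals_against)=4
  2: ids {9, 10, 14} → SUM(m.goals_against)=13
  3: ids {2, 12, 13, 24, 29} → SUM(m.goals_against)=20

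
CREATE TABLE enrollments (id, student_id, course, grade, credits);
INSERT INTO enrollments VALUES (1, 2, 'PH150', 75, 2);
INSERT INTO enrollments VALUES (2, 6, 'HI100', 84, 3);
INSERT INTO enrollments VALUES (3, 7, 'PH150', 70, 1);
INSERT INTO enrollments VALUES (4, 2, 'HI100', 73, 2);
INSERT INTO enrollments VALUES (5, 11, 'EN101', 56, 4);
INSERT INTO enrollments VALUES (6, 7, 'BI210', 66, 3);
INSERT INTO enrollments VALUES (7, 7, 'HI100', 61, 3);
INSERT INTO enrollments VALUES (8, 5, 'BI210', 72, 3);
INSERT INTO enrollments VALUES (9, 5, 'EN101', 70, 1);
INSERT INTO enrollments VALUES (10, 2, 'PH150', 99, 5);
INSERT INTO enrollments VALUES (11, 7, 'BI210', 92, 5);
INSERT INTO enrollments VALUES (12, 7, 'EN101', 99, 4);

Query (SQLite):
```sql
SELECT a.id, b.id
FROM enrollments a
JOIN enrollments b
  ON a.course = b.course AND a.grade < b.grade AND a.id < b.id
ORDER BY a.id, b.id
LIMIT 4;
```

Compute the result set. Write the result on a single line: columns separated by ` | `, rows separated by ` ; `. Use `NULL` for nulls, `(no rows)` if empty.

Pairs (a,b) with same course, a.grade < b.grade, a.id < b.id.
course groups: BI210:{6,8,11} EN101:{5,9,12} HI100:{2,4,7} PH150:{1,3,10}
Ordered by (a.id, b.id); first 4.

1 | 10 ; 3 | 10 ; 5 | 9 ; 5 | 12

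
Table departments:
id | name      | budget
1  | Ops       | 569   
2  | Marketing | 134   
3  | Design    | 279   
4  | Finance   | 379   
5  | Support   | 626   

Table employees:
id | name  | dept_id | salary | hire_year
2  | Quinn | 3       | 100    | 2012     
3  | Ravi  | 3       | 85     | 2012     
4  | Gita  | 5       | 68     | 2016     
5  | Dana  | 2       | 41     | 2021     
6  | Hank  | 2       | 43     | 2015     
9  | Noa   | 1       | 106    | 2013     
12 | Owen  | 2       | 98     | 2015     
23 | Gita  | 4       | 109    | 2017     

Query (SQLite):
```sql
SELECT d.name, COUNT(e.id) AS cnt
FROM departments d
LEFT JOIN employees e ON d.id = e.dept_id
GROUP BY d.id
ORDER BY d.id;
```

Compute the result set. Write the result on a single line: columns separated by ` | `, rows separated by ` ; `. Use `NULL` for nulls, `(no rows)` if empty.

Ops | 1 ; Marketing | 3 ; Design | 2 ; Finance | 1 ; Support | 1

LEFT JOIN keeps every departments row; unmatched ones get NULL for employees columns.
Group by departments.id and compute COUNT(e.id). COUNT(col) of an all-NULL group is 0.
  1: ids {9} → COUNT(e.id)=1
  2: ids {5, 6, 12} → COUNT(e.id)=3
  3: ids {2, 3} → COUNT(e.id)=2
  4: ids {23} → COUNT(e.id)=1
  5: ids {4} → COUNT(e.id)=1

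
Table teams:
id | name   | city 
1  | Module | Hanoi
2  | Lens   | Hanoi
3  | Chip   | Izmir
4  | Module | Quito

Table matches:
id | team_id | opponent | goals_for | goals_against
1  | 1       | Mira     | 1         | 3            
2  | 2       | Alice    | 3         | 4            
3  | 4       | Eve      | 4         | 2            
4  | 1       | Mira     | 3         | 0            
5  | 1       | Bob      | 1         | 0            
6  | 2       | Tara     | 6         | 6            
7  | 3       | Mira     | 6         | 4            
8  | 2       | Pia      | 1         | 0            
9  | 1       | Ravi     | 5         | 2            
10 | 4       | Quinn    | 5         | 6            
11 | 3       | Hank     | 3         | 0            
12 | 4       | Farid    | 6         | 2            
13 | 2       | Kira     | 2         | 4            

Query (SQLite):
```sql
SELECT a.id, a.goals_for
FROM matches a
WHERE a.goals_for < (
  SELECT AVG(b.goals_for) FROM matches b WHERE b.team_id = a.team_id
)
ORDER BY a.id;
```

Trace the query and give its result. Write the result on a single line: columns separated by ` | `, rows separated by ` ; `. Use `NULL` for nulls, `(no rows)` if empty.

1 | 1 ; 3 | 4 ; 5 | 1 ; 8 | 1 ; 11 | 3 ; 13 | 2

For each matches row a, compute AVG(goals_for) over rows sharing a.team_id.
Keep row a if a.goals_for < that per-group AVG.
  team_id=1: AVG(goals_for) = 2.5
  team_id=2: AVG(goals_for) = 3.0
  team_id=3: AVG(goals_for) = 4.5
  team_id=4: AVG(goals_for) = 5.0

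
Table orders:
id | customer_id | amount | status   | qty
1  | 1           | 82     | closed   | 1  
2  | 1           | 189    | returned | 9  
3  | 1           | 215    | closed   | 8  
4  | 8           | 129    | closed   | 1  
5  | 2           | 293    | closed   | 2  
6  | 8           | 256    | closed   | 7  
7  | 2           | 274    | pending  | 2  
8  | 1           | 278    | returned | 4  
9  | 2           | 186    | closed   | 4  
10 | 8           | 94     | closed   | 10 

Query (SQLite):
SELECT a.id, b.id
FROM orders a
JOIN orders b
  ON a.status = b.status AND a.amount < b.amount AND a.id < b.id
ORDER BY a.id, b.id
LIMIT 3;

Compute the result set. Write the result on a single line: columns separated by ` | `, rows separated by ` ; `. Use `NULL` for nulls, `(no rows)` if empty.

1 | 3 ; 1 | 4 ; 1 | 5

Pairs (a,b) with same status, a.amount < b.amount, a.id < b.id.
status groups: closed:{1,3,4,5,6,9,10} pending:{7} returned:{2,8}
Ordered by (a.id, b.id); first 3.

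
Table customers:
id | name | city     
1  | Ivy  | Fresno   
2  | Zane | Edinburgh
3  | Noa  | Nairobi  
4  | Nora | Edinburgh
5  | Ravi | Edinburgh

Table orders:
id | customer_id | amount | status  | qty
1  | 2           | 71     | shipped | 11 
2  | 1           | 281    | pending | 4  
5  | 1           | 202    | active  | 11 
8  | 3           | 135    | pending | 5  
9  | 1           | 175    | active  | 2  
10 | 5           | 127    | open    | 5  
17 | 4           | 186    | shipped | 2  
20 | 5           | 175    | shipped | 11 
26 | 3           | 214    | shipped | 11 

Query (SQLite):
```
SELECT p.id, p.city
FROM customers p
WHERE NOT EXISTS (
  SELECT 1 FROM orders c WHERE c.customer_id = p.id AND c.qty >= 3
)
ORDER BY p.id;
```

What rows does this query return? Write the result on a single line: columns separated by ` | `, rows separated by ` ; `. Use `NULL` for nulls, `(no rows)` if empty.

4 | Edinburgh

For each customers row, check whether any orders with matching customer_id has qty >= 3.
Keep rows where that is false.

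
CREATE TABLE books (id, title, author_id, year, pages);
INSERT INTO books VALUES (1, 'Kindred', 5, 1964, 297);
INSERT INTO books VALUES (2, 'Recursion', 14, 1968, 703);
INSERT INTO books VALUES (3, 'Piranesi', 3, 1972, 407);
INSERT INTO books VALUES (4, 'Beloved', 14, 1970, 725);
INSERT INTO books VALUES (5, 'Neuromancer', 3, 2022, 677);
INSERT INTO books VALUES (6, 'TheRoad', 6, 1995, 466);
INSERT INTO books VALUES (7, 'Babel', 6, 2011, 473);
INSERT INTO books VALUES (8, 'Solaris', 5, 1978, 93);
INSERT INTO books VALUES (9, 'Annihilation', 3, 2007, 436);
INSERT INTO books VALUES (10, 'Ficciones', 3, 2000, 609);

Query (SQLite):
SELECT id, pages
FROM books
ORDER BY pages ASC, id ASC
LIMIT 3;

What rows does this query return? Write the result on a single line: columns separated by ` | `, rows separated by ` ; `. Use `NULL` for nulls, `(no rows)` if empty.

8 | 93 ; 1 | 297 ; 3 | 407

Sort by pages asc, tiebreak id asc: (93, id=8), (297, id=1), (407, id=3), (436, id=9), (466, id=6), (473, id=7) …. Take first 3.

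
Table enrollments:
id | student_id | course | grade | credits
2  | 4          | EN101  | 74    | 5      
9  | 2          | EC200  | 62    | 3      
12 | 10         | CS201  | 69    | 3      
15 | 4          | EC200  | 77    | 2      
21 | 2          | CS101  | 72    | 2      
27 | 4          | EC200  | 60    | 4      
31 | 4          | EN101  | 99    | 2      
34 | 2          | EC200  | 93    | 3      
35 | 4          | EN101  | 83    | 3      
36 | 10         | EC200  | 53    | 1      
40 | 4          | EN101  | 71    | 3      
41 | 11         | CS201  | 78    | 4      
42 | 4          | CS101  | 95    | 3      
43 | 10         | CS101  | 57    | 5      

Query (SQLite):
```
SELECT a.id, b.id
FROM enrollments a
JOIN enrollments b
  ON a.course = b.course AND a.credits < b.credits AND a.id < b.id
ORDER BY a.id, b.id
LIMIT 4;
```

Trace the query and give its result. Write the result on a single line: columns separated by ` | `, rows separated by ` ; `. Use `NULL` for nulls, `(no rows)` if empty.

9 | 27 ; 12 | 41 ; 15 | 27 ; 15 | 34

Pairs (a,b) with same course, a.credits < b.credits, a.id < b.id.
course groups: CS101:{21,42,43} CS201:{12,41} EC200:{9,15,27,34,36} EN101:{2,31,35,40}
Ordered by (a.id, b.id); first 4.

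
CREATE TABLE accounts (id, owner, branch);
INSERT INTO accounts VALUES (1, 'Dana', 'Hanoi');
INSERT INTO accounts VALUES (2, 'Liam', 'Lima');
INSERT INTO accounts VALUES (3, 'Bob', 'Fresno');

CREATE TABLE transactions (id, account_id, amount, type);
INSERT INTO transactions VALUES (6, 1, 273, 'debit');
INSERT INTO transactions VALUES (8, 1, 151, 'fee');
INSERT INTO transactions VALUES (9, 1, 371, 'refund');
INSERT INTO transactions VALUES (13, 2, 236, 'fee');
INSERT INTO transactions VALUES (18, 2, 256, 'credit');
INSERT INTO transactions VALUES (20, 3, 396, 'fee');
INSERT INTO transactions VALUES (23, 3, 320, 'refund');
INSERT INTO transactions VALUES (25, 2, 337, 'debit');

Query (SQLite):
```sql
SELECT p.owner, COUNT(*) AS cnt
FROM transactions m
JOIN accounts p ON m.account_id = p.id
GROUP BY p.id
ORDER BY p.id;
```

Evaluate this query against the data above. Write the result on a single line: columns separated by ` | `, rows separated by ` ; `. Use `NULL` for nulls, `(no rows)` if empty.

Join each transactions row to its accounts via account_id.
Group joined rows by accounts.id; compute COUNT(*) per group.
  1: ids {6, 8, 9} → COUNT(*)=3
  2: ids {13, 18, 25} → COUNT(*)=3
  3: ids {20, 23} → COUNT(*)=2

Dana | 3 ; Liam | 3 ; Bob | 2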